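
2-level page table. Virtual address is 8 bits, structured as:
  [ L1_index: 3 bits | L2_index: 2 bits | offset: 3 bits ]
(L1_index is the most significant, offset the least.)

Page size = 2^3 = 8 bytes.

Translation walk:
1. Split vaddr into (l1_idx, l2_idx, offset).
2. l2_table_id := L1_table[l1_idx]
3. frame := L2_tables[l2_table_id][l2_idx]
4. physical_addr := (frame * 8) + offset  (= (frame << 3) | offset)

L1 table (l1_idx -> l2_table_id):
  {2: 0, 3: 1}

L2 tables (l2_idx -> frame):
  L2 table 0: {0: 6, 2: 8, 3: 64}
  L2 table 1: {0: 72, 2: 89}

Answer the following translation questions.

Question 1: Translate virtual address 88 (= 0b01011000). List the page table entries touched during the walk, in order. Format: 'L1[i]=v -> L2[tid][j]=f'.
vaddr = 88 = 0b01011000
Split: l1_idx=2, l2_idx=3, offset=0

Answer: L1[2]=0 -> L2[0][3]=64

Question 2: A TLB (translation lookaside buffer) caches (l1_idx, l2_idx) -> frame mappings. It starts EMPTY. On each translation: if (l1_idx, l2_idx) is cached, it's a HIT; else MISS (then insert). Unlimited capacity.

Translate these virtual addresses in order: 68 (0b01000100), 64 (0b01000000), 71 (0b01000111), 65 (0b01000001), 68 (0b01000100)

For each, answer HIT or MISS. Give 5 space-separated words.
vaddr=68: (2,0) not in TLB -> MISS, insert
vaddr=64: (2,0) in TLB -> HIT
vaddr=71: (2,0) in TLB -> HIT
vaddr=65: (2,0) in TLB -> HIT
vaddr=68: (2,0) in TLB -> HIT

Answer: MISS HIT HIT HIT HIT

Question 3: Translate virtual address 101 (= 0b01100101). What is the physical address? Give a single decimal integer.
Answer: 581

Derivation:
vaddr = 101 = 0b01100101
Split: l1_idx=3, l2_idx=0, offset=5
L1[3] = 1
L2[1][0] = 72
paddr = 72 * 8 + 5 = 581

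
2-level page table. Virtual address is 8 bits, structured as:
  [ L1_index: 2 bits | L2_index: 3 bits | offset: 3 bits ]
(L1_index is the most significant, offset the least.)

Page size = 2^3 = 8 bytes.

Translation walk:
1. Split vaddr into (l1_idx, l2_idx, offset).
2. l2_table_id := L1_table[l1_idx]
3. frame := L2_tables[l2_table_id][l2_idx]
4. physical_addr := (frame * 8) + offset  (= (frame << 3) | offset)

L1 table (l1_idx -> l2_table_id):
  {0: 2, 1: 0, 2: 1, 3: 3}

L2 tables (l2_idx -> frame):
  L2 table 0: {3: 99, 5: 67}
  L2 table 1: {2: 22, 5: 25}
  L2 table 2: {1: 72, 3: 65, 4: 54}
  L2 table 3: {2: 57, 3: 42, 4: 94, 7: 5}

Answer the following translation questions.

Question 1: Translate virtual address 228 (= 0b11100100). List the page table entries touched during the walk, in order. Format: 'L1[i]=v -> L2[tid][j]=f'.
Answer: L1[3]=3 -> L2[3][4]=94

Derivation:
vaddr = 228 = 0b11100100
Split: l1_idx=3, l2_idx=4, offset=4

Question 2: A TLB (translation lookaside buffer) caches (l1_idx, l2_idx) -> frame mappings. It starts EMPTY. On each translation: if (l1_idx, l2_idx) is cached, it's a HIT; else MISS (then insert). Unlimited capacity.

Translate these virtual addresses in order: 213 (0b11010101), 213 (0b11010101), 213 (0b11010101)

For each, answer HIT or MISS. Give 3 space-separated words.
vaddr=213: (3,2) not in TLB -> MISS, insert
vaddr=213: (3,2) in TLB -> HIT
vaddr=213: (3,2) in TLB -> HIT

Answer: MISS HIT HIT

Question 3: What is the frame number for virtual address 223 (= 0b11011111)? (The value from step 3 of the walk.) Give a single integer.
Answer: 42

Derivation:
vaddr = 223: l1_idx=3, l2_idx=3
L1[3] = 3; L2[3][3] = 42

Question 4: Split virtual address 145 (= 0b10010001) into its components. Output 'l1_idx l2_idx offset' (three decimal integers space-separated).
Answer: 2 2 1

Derivation:
vaddr = 145 = 0b10010001
  top 2 bits -> l1_idx = 2
  next 3 bits -> l2_idx = 2
  bottom 3 bits -> offset = 1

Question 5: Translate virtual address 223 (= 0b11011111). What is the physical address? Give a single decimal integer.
vaddr = 223 = 0b11011111
Split: l1_idx=3, l2_idx=3, offset=7
L1[3] = 3
L2[3][3] = 42
paddr = 42 * 8 + 7 = 343

Answer: 343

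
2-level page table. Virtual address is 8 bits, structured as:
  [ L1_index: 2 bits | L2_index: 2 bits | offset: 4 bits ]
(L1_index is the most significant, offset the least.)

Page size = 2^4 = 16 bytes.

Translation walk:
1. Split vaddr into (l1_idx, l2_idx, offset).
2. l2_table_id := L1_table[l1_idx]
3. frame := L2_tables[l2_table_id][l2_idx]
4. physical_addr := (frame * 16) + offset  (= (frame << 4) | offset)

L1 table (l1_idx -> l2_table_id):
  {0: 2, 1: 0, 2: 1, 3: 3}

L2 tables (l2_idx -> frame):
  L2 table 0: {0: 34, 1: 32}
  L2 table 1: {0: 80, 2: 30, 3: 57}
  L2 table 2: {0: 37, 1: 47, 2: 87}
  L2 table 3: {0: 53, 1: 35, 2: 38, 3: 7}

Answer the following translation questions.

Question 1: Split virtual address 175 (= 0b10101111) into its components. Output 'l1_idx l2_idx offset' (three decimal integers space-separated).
vaddr = 175 = 0b10101111
  top 2 bits -> l1_idx = 2
  next 2 bits -> l2_idx = 2
  bottom 4 bits -> offset = 15

Answer: 2 2 15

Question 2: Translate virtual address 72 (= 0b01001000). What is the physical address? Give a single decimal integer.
Answer: 552

Derivation:
vaddr = 72 = 0b01001000
Split: l1_idx=1, l2_idx=0, offset=8
L1[1] = 0
L2[0][0] = 34
paddr = 34 * 16 + 8 = 552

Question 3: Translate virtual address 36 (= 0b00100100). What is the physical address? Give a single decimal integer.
vaddr = 36 = 0b00100100
Split: l1_idx=0, l2_idx=2, offset=4
L1[0] = 2
L2[2][2] = 87
paddr = 87 * 16 + 4 = 1396

Answer: 1396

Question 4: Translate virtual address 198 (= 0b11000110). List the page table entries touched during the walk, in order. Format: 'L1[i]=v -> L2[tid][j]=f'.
vaddr = 198 = 0b11000110
Split: l1_idx=3, l2_idx=0, offset=6

Answer: L1[3]=3 -> L2[3][0]=53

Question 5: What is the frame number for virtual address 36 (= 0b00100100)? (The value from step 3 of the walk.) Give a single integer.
Answer: 87

Derivation:
vaddr = 36: l1_idx=0, l2_idx=2
L1[0] = 2; L2[2][2] = 87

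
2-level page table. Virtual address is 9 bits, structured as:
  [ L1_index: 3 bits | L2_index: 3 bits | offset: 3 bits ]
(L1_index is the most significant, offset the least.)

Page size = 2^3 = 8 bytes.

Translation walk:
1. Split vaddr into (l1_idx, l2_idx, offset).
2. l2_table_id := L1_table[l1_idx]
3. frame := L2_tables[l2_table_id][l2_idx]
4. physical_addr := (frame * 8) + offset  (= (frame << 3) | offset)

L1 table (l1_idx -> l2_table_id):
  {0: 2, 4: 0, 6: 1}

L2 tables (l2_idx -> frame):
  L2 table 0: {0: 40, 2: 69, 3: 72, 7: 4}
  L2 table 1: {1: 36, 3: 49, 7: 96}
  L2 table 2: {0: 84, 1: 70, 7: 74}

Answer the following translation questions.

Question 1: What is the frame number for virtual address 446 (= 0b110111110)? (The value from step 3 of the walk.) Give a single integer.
vaddr = 446: l1_idx=6, l2_idx=7
L1[6] = 1; L2[1][7] = 96

Answer: 96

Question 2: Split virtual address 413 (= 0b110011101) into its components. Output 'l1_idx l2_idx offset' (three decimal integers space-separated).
Answer: 6 3 5

Derivation:
vaddr = 413 = 0b110011101
  top 3 bits -> l1_idx = 6
  next 3 bits -> l2_idx = 3
  bottom 3 bits -> offset = 5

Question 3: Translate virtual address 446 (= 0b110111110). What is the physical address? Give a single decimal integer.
vaddr = 446 = 0b110111110
Split: l1_idx=6, l2_idx=7, offset=6
L1[6] = 1
L2[1][7] = 96
paddr = 96 * 8 + 6 = 774

Answer: 774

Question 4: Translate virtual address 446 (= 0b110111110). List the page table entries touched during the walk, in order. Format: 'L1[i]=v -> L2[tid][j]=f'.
vaddr = 446 = 0b110111110
Split: l1_idx=6, l2_idx=7, offset=6

Answer: L1[6]=1 -> L2[1][7]=96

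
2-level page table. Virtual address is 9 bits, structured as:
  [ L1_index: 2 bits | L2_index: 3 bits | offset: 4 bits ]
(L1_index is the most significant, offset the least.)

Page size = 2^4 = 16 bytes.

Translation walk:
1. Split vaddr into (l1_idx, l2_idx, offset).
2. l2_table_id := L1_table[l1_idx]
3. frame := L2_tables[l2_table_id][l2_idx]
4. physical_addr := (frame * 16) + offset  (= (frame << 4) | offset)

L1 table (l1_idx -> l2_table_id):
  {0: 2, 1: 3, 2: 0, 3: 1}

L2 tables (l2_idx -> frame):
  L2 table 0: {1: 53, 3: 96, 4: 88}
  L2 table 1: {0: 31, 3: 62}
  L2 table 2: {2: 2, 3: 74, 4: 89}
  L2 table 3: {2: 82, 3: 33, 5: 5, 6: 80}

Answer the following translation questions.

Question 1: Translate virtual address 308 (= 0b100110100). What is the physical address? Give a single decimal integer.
vaddr = 308 = 0b100110100
Split: l1_idx=2, l2_idx=3, offset=4
L1[2] = 0
L2[0][3] = 96
paddr = 96 * 16 + 4 = 1540

Answer: 1540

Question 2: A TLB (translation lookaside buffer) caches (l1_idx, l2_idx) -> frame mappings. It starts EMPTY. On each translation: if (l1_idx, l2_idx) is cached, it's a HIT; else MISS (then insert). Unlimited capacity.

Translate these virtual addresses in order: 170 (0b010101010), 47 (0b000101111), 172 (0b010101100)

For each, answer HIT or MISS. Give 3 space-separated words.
Answer: MISS MISS HIT

Derivation:
vaddr=170: (1,2) not in TLB -> MISS, insert
vaddr=47: (0,2) not in TLB -> MISS, insert
vaddr=172: (1,2) in TLB -> HIT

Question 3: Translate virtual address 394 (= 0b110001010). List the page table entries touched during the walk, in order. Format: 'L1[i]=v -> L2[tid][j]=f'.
Answer: L1[3]=1 -> L2[1][0]=31

Derivation:
vaddr = 394 = 0b110001010
Split: l1_idx=3, l2_idx=0, offset=10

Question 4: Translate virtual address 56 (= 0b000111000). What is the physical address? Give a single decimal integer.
vaddr = 56 = 0b000111000
Split: l1_idx=0, l2_idx=3, offset=8
L1[0] = 2
L2[2][3] = 74
paddr = 74 * 16 + 8 = 1192

Answer: 1192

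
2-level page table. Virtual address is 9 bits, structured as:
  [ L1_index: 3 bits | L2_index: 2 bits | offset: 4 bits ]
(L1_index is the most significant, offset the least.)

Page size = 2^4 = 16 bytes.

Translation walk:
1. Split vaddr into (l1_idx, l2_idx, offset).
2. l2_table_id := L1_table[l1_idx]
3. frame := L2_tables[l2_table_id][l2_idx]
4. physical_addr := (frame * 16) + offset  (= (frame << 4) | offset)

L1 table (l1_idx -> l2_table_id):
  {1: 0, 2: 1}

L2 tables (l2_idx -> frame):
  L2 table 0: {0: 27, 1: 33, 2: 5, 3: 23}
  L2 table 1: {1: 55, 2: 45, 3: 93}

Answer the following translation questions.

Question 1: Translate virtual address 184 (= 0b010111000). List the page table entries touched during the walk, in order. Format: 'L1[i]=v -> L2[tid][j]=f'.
Answer: L1[2]=1 -> L2[1][3]=93

Derivation:
vaddr = 184 = 0b010111000
Split: l1_idx=2, l2_idx=3, offset=8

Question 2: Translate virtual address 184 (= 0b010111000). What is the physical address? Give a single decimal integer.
Answer: 1496

Derivation:
vaddr = 184 = 0b010111000
Split: l1_idx=2, l2_idx=3, offset=8
L1[2] = 1
L2[1][3] = 93
paddr = 93 * 16 + 8 = 1496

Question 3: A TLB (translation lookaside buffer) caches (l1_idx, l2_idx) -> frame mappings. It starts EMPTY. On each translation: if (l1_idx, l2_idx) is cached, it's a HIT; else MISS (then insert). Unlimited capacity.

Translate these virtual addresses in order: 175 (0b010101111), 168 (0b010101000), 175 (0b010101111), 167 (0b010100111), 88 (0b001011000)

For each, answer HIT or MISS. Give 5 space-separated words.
vaddr=175: (2,2) not in TLB -> MISS, insert
vaddr=168: (2,2) in TLB -> HIT
vaddr=175: (2,2) in TLB -> HIT
vaddr=167: (2,2) in TLB -> HIT
vaddr=88: (1,1) not in TLB -> MISS, insert

Answer: MISS HIT HIT HIT MISS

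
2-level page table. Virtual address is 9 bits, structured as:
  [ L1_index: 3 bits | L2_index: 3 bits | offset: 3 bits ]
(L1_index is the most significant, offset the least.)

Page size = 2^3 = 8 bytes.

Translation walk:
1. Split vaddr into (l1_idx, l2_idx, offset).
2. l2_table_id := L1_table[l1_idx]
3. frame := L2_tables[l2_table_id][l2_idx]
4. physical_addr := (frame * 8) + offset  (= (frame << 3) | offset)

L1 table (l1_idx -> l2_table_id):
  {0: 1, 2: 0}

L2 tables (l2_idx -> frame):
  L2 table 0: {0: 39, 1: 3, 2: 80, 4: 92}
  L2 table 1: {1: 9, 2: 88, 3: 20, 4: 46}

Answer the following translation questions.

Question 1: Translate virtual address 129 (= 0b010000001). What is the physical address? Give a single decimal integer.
Answer: 313

Derivation:
vaddr = 129 = 0b010000001
Split: l1_idx=2, l2_idx=0, offset=1
L1[2] = 0
L2[0][0] = 39
paddr = 39 * 8 + 1 = 313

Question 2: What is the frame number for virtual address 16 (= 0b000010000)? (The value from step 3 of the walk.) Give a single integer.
Answer: 88

Derivation:
vaddr = 16: l1_idx=0, l2_idx=2
L1[0] = 1; L2[1][2] = 88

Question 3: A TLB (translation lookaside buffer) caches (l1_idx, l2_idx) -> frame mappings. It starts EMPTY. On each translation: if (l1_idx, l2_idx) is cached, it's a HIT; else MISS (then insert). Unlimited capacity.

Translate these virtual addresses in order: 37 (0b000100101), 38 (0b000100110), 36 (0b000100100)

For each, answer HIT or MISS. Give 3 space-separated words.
Answer: MISS HIT HIT

Derivation:
vaddr=37: (0,4) not in TLB -> MISS, insert
vaddr=38: (0,4) in TLB -> HIT
vaddr=36: (0,4) in TLB -> HIT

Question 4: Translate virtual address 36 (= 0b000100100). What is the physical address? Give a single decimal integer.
vaddr = 36 = 0b000100100
Split: l1_idx=0, l2_idx=4, offset=4
L1[0] = 1
L2[1][4] = 46
paddr = 46 * 8 + 4 = 372

Answer: 372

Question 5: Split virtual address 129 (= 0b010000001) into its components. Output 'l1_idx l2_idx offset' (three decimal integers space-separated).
vaddr = 129 = 0b010000001
  top 3 bits -> l1_idx = 2
  next 3 bits -> l2_idx = 0
  bottom 3 bits -> offset = 1

Answer: 2 0 1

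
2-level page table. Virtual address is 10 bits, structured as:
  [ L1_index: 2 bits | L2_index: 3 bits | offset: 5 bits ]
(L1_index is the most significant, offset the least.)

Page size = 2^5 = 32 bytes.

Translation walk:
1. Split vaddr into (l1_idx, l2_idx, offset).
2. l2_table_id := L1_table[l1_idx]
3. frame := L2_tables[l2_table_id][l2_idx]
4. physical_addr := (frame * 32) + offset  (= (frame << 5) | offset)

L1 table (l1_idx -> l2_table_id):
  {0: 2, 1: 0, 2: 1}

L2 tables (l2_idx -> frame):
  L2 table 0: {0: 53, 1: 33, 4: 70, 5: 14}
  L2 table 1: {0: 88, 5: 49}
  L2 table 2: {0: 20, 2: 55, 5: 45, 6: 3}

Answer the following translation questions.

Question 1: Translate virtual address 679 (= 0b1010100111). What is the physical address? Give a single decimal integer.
Answer: 1575

Derivation:
vaddr = 679 = 0b1010100111
Split: l1_idx=2, l2_idx=5, offset=7
L1[2] = 1
L2[1][5] = 49
paddr = 49 * 32 + 7 = 1575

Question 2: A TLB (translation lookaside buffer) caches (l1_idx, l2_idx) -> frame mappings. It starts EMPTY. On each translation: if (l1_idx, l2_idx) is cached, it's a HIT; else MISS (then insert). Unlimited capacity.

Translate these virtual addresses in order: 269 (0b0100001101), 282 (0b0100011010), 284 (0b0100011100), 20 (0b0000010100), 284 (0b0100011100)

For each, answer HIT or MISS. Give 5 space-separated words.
Answer: MISS HIT HIT MISS HIT

Derivation:
vaddr=269: (1,0) not in TLB -> MISS, insert
vaddr=282: (1,0) in TLB -> HIT
vaddr=284: (1,0) in TLB -> HIT
vaddr=20: (0,0) not in TLB -> MISS, insert
vaddr=284: (1,0) in TLB -> HIT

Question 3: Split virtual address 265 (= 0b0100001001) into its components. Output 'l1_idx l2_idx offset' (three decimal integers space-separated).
Answer: 1 0 9

Derivation:
vaddr = 265 = 0b0100001001
  top 2 bits -> l1_idx = 1
  next 3 bits -> l2_idx = 0
  bottom 5 bits -> offset = 9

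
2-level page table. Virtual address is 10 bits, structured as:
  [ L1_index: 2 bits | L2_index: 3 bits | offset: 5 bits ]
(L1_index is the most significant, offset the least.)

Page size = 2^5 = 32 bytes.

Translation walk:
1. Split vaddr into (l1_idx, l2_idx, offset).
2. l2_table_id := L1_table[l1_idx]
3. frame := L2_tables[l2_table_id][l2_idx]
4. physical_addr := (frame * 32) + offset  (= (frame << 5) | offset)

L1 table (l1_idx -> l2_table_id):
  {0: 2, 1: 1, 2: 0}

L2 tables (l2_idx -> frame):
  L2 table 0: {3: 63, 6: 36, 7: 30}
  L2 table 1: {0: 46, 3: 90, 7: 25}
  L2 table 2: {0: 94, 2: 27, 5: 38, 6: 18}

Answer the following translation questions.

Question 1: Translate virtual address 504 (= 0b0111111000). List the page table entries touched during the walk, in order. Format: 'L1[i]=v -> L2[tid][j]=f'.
vaddr = 504 = 0b0111111000
Split: l1_idx=1, l2_idx=7, offset=24

Answer: L1[1]=1 -> L2[1][7]=25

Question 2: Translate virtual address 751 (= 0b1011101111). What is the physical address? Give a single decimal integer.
Answer: 975

Derivation:
vaddr = 751 = 0b1011101111
Split: l1_idx=2, l2_idx=7, offset=15
L1[2] = 0
L2[0][7] = 30
paddr = 30 * 32 + 15 = 975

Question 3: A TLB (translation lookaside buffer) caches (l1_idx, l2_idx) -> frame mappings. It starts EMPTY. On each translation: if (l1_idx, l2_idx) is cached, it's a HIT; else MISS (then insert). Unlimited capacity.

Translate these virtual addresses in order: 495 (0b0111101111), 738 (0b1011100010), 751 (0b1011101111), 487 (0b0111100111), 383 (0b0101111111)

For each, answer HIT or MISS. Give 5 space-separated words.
Answer: MISS MISS HIT HIT MISS

Derivation:
vaddr=495: (1,7) not in TLB -> MISS, insert
vaddr=738: (2,7) not in TLB -> MISS, insert
vaddr=751: (2,7) in TLB -> HIT
vaddr=487: (1,7) in TLB -> HIT
vaddr=383: (1,3) not in TLB -> MISS, insert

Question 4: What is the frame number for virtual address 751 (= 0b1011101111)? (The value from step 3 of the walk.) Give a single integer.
Answer: 30

Derivation:
vaddr = 751: l1_idx=2, l2_idx=7
L1[2] = 0; L2[0][7] = 30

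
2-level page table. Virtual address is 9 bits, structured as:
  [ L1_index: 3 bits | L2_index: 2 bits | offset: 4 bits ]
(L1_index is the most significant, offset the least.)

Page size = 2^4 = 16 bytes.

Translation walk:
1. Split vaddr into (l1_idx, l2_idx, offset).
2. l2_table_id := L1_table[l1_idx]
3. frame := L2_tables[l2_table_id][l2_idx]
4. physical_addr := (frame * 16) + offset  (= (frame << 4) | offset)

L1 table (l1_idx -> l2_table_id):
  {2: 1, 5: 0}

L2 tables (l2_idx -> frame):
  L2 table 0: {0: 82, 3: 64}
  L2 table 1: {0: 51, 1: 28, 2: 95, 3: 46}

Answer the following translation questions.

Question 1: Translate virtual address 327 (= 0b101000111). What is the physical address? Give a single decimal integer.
vaddr = 327 = 0b101000111
Split: l1_idx=5, l2_idx=0, offset=7
L1[5] = 0
L2[0][0] = 82
paddr = 82 * 16 + 7 = 1319

Answer: 1319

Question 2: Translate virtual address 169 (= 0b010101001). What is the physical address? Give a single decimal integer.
Answer: 1529

Derivation:
vaddr = 169 = 0b010101001
Split: l1_idx=2, l2_idx=2, offset=9
L1[2] = 1
L2[1][2] = 95
paddr = 95 * 16 + 9 = 1529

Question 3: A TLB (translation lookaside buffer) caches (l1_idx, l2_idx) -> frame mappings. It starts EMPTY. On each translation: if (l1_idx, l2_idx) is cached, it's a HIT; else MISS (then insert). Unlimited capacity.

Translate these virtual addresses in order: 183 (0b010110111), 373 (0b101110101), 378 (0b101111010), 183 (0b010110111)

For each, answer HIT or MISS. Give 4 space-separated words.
Answer: MISS MISS HIT HIT

Derivation:
vaddr=183: (2,3) not in TLB -> MISS, insert
vaddr=373: (5,3) not in TLB -> MISS, insert
vaddr=378: (5,3) in TLB -> HIT
vaddr=183: (2,3) in TLB -> HIT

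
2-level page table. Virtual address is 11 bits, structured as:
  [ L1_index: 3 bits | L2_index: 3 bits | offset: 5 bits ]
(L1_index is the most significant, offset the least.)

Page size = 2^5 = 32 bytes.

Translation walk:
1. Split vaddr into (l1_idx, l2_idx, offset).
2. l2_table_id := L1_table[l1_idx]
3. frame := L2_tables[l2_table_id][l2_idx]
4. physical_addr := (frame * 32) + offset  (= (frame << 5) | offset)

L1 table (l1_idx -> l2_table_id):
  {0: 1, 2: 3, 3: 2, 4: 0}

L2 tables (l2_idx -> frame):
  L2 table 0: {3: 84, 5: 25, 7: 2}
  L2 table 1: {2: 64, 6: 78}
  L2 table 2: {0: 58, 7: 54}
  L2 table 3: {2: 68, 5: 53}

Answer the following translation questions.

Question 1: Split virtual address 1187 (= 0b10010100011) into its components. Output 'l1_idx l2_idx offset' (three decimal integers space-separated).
vaddr = 1187 = 0b10010100011
  top 3 bits -> l1_idx = 4
  next 3 bits -> l2_idx = 5
  bottom 5 bits -> offset = 3

Answer: 4 5 3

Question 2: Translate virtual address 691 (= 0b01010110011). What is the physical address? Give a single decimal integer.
Answer: 1715

Derivation:
vaddr = 691 = 0b01010110011
Split: l1_idx=2, l2_idx=5, offset=19
L1[2] = 3
L2[3][5] = 53
paddr = 53 * 32 + 19 = 1715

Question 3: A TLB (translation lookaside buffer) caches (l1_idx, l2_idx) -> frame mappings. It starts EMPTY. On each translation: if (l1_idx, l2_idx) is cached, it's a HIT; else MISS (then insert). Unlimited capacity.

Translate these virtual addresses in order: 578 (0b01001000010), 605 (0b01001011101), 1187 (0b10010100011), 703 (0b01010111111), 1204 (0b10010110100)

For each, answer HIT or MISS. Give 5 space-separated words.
Answer: MISS HIT MISS MISS HIT

Derivation:
vaddr=578: (2,2) not in TLB -> MISS, insert
vaddr=605: (2,2) in TLB -> HIT
vaddr=1187: (4,5) not in TLB -> MISS, insert
vaddr=703: (2,5) not in TLB -> MISS, insert
vaddr=1204: (4,5) in TLB -> HIT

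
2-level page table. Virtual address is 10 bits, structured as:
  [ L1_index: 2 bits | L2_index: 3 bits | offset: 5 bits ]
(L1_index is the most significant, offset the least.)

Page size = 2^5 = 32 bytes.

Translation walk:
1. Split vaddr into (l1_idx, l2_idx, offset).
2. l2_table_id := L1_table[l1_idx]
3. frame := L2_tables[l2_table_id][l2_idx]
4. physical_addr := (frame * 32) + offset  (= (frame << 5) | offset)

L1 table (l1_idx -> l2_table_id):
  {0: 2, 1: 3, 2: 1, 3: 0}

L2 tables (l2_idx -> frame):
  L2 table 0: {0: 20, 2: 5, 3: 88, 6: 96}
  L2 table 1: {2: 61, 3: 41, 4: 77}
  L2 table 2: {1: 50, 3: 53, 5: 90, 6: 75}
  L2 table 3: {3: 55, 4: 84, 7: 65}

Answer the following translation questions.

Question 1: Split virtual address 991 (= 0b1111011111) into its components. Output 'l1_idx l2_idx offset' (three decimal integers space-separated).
Answer: 3 6 31

Derivation:
vaddr = 991 = 0b1111011111
  top 2 bits -> l1_idx = 3
  next 3 bits -> l2_idx = 6
  bottom 5 bits -> offset = 31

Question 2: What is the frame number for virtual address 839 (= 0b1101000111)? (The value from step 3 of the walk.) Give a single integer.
Answer: 5

Derivation:
vaddr = 839: l1_idx=3, l2_idx=2
L1[3] = 0; L2[0][2] = 5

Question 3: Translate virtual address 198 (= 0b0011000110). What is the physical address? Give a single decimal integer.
vaddr = 198 = 0b0011000110
Split: l1_idx=0, l2_idx=6, offset=6
L1[0] = 2
L2[2][6] = 75
paddr = 75 * 32 + 6 = 2406

Answer: 2406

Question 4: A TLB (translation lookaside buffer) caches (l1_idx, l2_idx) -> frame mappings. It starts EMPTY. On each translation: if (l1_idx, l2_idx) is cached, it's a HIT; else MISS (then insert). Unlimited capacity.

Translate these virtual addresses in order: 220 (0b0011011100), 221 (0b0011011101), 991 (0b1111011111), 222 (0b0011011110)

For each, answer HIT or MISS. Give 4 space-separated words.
vaddr=220: (0,6) not in TLB -> MISS, insert
vaddr=221: (0,6) in TLB -> HIT
vaddr=991: (3,6) not in TLB -> MISS, insert
vaddr=222: (0,6) in TLB -> HIT

Answer: MISS HIT MISS HIT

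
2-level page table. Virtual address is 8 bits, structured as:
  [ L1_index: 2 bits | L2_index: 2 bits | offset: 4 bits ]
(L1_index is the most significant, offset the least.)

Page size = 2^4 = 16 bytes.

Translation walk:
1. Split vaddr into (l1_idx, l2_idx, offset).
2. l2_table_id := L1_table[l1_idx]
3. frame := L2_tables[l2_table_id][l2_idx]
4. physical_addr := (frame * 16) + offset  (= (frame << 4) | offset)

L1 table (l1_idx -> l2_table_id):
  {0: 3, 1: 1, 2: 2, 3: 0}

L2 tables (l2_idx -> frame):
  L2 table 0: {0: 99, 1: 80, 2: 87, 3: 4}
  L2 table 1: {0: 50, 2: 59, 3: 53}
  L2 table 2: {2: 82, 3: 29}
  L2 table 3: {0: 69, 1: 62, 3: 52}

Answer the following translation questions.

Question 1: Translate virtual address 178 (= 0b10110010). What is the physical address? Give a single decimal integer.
Answer: 466

Derivation:
vaddr = 178 = 0b10110010
Split: l1_idx=2, l2_idx=3, offset=2
L1[2] = 2
L2[2][3] = 29
paddr = 29 * 16 + 2 = 466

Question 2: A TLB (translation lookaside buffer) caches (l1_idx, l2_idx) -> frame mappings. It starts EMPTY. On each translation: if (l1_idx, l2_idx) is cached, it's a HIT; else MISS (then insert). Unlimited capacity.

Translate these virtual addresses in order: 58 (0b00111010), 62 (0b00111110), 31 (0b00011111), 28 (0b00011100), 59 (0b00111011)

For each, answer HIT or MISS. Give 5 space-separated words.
Answer: MISS HIT MISS HIT HIT

Derivation:
vaddr=58: (0,3) not in TLB -> MISS, insert
vaddr=62: (0,3) in TLB -> HIT
vaddr=31: (0,1) not in TLB -> MISS, insert
vaddr=28: (0,1) in TLB -> HIT
vaddr=59: (0,3) in TLB -> HIT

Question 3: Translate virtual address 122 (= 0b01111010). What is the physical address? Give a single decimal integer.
Answer: 858

Derivation:
vaddr = 122 = 0b01111010
Split: l1_idx=1, l2_idx=3, offset=10
L1[1] = 1
L2[1][3] = 53
paddr = 53 * 16 + 10 = 858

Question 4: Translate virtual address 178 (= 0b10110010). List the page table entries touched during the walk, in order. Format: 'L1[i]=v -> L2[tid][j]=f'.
vaddr = 178 = 0b10110010
Split: l1_idx=2, l2_idx=3, offset=2

Answer: L1[2]=2 -> L2[2][3]=29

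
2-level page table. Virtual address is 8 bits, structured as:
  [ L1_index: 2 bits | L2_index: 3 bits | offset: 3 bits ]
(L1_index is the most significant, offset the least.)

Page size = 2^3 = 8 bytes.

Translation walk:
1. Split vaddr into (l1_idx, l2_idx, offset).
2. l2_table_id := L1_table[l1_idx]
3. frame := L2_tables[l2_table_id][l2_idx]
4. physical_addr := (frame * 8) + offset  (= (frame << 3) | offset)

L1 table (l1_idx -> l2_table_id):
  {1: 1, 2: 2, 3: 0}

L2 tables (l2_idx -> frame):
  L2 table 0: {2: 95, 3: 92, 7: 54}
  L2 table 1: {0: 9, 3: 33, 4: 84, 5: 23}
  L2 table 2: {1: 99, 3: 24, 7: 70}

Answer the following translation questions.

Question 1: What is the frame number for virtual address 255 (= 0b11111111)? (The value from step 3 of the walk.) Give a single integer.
vaddr = 255: l1_idx=3, l2_idx=7
L1[3] = 0; L2[0][7] = 54

Answer: 54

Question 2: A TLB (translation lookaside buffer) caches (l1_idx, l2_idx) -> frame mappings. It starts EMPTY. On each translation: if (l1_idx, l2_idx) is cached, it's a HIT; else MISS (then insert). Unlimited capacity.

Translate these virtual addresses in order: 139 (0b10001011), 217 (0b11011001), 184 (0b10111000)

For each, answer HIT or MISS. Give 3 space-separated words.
Answer: MISS MISS MISS

Derivation:
vaddr=139: (2,1) not in TLB -> MISS, insert
vaddr=217: (3,3) not in TLB -> MISS, insert
vaddr=184: (2,7) not in TLB -> MISS, insert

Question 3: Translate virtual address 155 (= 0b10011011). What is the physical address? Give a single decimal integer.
Answer: 195

Derivation:
vaddr = 155 = 0b10011011
Split: l1_idx=2, l2_idx=3, offset=3
L1[2] = 2
L2[2][3] = 24
paddr = 24 * 8 + 3 = 195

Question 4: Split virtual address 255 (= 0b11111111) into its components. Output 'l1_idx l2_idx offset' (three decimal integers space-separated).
vaddr = 255 = 0b11111111
  top 2 bits -> l1_idx = 3
  next 3 bits -> l2_idx = 7
  bottom 3 bits -> offset = 7

Answer: 3 7 7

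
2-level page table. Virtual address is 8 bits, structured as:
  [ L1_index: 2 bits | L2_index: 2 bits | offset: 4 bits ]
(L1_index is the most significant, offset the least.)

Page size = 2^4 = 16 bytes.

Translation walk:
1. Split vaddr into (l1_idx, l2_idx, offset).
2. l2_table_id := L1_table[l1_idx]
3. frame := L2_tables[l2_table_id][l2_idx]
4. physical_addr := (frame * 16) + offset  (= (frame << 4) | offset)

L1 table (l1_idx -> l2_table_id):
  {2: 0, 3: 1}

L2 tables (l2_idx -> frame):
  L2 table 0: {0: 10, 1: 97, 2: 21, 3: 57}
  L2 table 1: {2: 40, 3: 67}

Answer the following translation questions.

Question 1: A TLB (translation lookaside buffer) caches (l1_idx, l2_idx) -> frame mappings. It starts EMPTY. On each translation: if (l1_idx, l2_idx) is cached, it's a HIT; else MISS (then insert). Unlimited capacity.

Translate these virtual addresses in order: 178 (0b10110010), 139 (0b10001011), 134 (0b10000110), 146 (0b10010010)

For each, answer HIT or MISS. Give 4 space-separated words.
vaddr=178: (2,3) not in TLB -> MISS, insert
vaddr=139: (2,0) not in TLB -> MISS, insert
vaddr=134: (2,0) in TLB -> HIT
vaddr=146: (2,1) not in TLB -> MISS, insert

Answer: MISS MISS HIT MISS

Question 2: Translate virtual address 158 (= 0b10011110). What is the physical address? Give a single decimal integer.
vaddr = 158 = 0b10011110
Split: l1_idx=2, l2_idx=1, offset=14
L1[2] = 0
L2[0][1] = 97
paddr = 97 * 16 + 14 = 1566

Answer: 1566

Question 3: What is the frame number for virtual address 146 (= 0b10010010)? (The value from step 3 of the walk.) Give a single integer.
vaddr = 146: l1_idx=2, l2_idx=1
L1[2] = 0; L2[0][1] = 97

Answer: 97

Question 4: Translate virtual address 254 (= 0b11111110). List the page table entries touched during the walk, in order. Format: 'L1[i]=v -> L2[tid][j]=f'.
vaddr = 254 = 0b11111110
Split: l1_idx=3, l2_idx=3, offset=14

Answer: L1[3]=1 -> L2[1][3]=67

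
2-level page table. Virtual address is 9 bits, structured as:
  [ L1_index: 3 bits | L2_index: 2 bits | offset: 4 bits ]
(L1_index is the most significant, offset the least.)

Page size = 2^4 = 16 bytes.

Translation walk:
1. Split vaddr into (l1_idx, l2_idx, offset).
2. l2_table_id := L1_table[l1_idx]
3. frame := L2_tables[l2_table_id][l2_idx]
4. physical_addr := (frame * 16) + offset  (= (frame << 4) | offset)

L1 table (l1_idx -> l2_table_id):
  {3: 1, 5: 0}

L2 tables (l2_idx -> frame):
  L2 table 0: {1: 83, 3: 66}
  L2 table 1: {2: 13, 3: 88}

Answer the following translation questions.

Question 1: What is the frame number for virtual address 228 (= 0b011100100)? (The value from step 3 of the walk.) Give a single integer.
vaddr = 228: l1_idx=3, l2_idx=2
L1[3] = 1; L2[1][2] = 13

Answer: 13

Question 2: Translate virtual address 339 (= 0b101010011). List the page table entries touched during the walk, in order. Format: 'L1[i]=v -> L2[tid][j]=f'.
vaddr = 339 = 0b101010011
Split: l1_idx=5, l2_idx=1, offset=3

Answer: L1[5]=0 -> L2[0][1]=83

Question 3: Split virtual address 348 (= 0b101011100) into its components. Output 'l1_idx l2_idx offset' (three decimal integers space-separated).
vaddr = 348 = 0b101011100
  top 3 bits -> l1_idx = 5
  next 2 bits -> l2_idx = 1
  bottom 4 bits -> offset = 12

Answer: 5 1 12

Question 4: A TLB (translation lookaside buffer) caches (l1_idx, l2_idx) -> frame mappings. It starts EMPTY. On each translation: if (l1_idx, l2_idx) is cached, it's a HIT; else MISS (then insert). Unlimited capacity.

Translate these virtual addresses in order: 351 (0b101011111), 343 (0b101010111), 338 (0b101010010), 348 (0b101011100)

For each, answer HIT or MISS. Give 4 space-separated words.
vaddr=351: (5,1) not in TLB -> MISS, insert
vaddr=343: (5,1) in TLB -> HIT
vaddr=338: (5,1) in TLB -> HIT
vaddr=348: (5,1) in TLB -> HIT

Answer: MISS HIT HIT HIT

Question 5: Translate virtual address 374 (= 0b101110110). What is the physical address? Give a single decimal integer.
Answer: 1062

Derivation:
vaddr = 374 = 0b101110110
Split: l1_idx=5, l2_idx=3, offset=6
L1[5] = 0
L2[0][3] = 66
paddr = 66 * 16 + 6 = 1062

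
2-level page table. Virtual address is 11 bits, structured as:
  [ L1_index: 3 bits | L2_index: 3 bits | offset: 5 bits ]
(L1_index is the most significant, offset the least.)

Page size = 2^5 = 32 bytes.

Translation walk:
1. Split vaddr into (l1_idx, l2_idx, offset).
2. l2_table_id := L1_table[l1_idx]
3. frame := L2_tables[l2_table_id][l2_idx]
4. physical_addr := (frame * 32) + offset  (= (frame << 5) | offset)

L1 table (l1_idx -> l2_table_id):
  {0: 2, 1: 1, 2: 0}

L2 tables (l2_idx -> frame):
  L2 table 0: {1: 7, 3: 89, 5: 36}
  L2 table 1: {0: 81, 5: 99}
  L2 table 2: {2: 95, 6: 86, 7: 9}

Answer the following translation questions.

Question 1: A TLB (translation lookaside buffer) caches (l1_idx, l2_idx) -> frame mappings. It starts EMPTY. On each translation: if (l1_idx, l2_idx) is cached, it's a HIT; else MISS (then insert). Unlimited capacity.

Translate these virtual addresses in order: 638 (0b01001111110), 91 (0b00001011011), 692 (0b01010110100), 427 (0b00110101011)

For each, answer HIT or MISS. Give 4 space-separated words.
vaddr=638: (2,3) not in TLB -> MISS, insert
vaddr=91: (0,2) not in TLB -> MISS, insert
vaddr=692: (2,5) not in TLB -> MISS, insert
vaddr=427: (1,5) not in TLB -> MISS, insert

Answer: MISS MISS MISS MISS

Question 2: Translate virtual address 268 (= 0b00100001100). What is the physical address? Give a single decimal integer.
Answer: 2604

Derivation:
vaddr = 268 = 0b00100001100
Split: l1_idx=1, l2_idx=0, offset=12
L1[1] = 1
L2[1][0] = 81
paddr = 81 * 32 + 12 = 2604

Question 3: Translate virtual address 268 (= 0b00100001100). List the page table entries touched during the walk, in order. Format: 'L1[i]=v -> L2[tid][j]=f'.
Answer: L1[1]=1 -> L2[1][0]=81

Derivation:
vaddr = 268 = 0b00100001100
Split: l1_idx=1, l2_idx=0, offset=12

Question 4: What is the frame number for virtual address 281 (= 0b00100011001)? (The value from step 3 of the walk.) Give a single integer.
vaddr = 281: l1_idx=1, l2_idx=0
L1[1] = 1; L2[1][0] = 81

Answer: 81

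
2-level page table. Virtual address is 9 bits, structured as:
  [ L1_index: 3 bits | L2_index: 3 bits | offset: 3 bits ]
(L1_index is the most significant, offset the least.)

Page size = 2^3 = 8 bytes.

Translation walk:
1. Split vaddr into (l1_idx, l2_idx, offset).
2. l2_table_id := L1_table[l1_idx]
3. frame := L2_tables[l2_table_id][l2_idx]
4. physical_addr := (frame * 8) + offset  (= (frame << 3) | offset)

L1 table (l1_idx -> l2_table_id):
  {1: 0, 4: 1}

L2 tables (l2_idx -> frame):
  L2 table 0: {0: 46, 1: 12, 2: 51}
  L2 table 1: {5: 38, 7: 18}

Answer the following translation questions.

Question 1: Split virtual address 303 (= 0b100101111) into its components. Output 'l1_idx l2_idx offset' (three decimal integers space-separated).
vaddr = 303 = 0b100101111
  top 3 bits -> l1_idx = 4
  next 3 bits -> l2_idx = 5
  bottom 3 bits -> offset = 7

Answer: 4 5 7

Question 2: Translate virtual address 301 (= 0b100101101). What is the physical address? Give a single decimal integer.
vaddr = 301 = 0b100101101
Split: l1_idx=4, l2_idx=5, offset=5
L1[4] = 1
L2[1][5] = 38
paddr = 38 * 8 + 5 = 309

Answer: 309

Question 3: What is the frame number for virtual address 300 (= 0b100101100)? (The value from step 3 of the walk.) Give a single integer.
Answer: 38

Derivation:
vaddr = 300: l1_idx=4, l2_idx=5
L1[4] = 1; L2[1][5] = 38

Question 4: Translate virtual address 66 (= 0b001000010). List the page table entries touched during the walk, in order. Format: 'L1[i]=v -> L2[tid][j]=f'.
Answer: L1[1]=0 -> L2[0][0]=46

Derivation:
vaddr = 66 = 0b001000010
Split: l1_idx=1, l2_idx=0, offset=2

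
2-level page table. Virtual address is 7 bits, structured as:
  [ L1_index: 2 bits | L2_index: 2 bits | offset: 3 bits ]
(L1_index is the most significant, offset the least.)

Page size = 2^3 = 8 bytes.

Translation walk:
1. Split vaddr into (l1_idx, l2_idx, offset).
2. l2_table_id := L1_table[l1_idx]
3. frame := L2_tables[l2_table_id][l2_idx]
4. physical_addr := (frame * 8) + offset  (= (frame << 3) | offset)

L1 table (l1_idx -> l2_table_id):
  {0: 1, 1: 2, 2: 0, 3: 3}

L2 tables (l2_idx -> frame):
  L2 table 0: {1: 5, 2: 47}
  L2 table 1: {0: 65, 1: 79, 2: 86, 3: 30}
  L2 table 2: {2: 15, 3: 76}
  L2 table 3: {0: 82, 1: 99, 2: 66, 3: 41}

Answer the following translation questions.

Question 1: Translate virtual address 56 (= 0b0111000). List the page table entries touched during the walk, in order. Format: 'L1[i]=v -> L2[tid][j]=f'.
vaddr = 56 = 0b0111000
Split: l1_idx=1, l2_idx=3, offset=0

Answer: L1[1]=2 -> L2[2][3]=76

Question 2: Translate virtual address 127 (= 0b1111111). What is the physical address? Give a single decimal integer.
vaddr = 127 = 0b1111111
Split: l1_idx=3, l2_idx=3, offset=7
L1[3] = 3
L2[3][3] = 41
paddr = 41 * 8 + 7 = 335

Answer: 335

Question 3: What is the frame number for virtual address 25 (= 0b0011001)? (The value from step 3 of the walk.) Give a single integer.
vaddr = 25: l1_idx=0, l2_idx=3
L1[0] = 1; L2[1][3] = 30

Answer: 30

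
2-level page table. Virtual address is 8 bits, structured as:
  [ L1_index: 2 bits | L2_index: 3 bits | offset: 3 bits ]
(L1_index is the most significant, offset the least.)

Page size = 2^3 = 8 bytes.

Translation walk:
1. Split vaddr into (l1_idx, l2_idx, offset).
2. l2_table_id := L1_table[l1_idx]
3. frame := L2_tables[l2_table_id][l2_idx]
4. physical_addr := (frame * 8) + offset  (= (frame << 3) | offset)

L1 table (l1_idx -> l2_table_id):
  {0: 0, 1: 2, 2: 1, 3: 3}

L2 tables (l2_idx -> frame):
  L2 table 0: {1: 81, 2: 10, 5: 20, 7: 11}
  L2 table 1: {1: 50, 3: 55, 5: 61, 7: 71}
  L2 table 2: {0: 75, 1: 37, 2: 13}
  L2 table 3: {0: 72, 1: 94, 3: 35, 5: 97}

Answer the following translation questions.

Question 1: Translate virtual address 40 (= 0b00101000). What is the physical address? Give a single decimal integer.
vaddr = 40 = 0b00101000
Split: l1_idx=0, l2_idx=5, offset=0
L1[0] = 0
L2[0][5] = 20
paddr = 20 * 8 + 0 = 160

Answer: 160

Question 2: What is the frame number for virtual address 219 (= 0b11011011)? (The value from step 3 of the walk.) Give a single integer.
Answer: 35

Derivation:
vaddr = 219: l1_idx=3, l2_idx=3
L1[3] = 3; L2[3][3] = 35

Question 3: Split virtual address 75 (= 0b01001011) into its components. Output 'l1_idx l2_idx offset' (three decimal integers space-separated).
Answer: 1 1 3

Derivation:
vaddr = 75 = 0b01001011
  top 2 bits -> l1_idx = 1
  next 3 bits -> l2_idx = 1
  bottom 3 bits -> offset = 3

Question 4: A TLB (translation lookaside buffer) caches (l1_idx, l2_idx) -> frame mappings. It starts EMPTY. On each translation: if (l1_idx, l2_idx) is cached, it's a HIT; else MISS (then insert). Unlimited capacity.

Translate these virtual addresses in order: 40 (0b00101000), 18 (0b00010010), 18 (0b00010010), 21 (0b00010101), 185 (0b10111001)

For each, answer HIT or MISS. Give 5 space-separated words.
vaddr=40: (0,5) not in TLB -> MISS, insert
vaddr=18: (0,2) not in TLB -> MISS, insert
vaddr=18: (0,2) in TLB -> HIT
vaddr=21: (0,2) in TLB -> HIT
vaddr=185: (2,7) not in TLB -> MISS, insert

Answer: MISS MISS HIT HIT MISS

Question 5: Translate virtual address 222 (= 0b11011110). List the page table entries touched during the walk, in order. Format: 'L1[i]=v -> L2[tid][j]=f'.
vaddr = 222 = 0b11011110
Split: l1_idx=3, l2_idx=3, offset=6

Answer: L1[3]=3 -> L2[3][3]=35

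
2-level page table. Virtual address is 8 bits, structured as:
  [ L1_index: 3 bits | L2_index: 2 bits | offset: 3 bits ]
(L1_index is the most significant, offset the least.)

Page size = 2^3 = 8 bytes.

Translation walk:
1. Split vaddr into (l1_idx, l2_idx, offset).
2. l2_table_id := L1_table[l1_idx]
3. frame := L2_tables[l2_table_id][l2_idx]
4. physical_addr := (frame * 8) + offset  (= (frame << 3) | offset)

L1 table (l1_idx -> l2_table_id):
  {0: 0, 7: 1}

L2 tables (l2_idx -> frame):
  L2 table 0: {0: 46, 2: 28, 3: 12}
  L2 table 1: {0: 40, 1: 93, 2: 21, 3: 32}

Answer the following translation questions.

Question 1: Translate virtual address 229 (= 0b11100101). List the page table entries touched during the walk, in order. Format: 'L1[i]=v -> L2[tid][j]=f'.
vaddr = 229 = 0b11100101
Split: l1_idx=7, l2_idx=0, offset=5

Answer: L1[7]=1 -> L2[1][0]=40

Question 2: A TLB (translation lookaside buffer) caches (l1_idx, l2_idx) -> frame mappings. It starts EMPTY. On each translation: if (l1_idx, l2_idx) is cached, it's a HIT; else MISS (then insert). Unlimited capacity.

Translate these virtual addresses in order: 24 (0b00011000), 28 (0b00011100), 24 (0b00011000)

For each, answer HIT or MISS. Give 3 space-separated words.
vaddr=24: (0,3) not in TLB -> MISS, insert
vaddr=28: (0,3) in TLB -> HIT
vaddr=24: (0,3) in TLB -> HIT

Answer: MISS HIT HIT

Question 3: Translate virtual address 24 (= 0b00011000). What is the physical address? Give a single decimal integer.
Answer: 96

Derivation:
vaddr = 24 = 0b00011000
Split: l1_idx=0, l2_idx=3, offset=0
L1[0] = 0
L2[0][3] = 12
paddr = 12 * 8 + 0 = 96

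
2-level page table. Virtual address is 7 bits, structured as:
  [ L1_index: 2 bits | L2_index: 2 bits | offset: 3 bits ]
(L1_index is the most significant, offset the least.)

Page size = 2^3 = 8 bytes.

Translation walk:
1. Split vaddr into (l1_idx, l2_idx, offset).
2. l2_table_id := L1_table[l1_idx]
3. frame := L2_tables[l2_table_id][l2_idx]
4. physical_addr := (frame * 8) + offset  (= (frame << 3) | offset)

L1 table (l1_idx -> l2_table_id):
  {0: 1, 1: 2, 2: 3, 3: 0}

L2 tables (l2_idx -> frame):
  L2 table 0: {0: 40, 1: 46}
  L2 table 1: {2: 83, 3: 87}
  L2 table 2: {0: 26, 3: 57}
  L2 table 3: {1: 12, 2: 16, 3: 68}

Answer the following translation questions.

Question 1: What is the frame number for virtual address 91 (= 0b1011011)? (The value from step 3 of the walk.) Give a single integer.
vaddr = 91: l1_idx=2, l2_idx=3
L1[2] = 3; L2[3][3] = 68

Answer: 68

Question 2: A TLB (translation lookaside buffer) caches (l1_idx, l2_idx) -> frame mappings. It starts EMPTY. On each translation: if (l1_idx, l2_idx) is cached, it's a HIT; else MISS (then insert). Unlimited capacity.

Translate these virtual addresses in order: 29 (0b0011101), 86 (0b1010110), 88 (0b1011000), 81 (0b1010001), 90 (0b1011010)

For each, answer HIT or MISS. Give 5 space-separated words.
vaddr=29: (0,3) not in TLB -> MISS, insert
vaddr=86: (2,2) not in TLB -> MISS, insert
vaddr=88: (2,3) not in TLB -> MISS, insert
vaddr=81: (2,2) in TLB -> HIT
vaddr=90: (2,3) in TLB -> HIT

Answer: MISS MISS MISS HIT HIT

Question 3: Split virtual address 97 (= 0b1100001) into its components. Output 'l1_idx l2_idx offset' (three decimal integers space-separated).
vaddr = 97 = 0b1100001
  top 2 bits -> l1_idx = 3
  next 2 bits -> l2_idx = 0
  bottom 3 bits -> offset = 1

Answer: 3 0 1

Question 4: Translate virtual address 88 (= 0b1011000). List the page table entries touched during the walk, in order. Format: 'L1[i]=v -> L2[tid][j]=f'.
vaddr = 88 = 0b1011000
Split: l1_idx=2, l2_idx=3, offset=0

Answer: L1[2]=3 -> L2[3][3]=68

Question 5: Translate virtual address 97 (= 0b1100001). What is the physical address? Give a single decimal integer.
Answer: 321

Derivation:
vaddr = 97 = 0b1100001
Split: l1_idx=3, l2_idx=0, offset=1
L1[3] = 0
L2[0][0] = 40
paddr = 40 * 8 + 1 = 321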